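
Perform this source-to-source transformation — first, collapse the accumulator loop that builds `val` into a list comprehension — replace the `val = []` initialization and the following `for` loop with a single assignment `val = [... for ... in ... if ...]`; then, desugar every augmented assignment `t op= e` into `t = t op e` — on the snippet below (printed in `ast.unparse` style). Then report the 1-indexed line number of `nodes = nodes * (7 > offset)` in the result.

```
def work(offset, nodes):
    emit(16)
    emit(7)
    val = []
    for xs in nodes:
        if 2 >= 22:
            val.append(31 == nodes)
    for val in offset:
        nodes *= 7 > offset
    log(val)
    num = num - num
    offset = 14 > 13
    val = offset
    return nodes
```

Transformed code:
def work(offset, nodes):
    emit(16)
    emit(7)
    val = [31 == nodes for xs in nodes if 2 >= 22]
    for val in offset:
        nodes = nodes * (7 > offset)
    log(val)
    num = num - num
    offset = 14 > 13
    val = offset
    return nodes

6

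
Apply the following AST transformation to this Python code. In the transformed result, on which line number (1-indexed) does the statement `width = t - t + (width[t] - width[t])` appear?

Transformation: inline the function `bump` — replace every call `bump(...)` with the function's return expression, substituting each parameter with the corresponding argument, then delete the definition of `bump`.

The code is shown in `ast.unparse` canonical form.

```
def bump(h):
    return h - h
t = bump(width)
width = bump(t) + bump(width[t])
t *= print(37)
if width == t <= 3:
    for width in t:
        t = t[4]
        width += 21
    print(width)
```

Transformed code:
t = width - width
width = t - t + (width[t] - width[t])
t *= print(37)
if width == t <= 3:
    for width in t:
        t = t[4]
        width += 21
    print(width)

2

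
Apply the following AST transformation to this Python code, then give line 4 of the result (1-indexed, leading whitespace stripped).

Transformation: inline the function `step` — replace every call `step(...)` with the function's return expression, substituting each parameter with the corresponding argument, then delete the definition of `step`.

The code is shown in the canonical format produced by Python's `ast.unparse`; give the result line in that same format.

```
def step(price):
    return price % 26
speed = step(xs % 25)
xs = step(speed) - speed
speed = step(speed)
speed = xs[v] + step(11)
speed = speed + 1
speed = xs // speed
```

Transformed code:
speed = xs % 25 % 26
xs = speed % 26 - speed
speed = speed % 26
speed = xs[v] + 11 % 26
speed = speed + 1
speed = xs // speed

speed = xs[v] + 11 % 26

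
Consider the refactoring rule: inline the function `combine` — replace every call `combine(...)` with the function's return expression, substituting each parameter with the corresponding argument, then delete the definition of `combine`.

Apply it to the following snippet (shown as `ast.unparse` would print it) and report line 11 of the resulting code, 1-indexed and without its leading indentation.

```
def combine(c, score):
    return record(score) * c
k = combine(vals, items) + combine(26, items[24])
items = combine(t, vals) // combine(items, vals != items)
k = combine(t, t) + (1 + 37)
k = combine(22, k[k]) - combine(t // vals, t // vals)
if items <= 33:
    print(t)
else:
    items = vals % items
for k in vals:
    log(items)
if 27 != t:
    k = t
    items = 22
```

if 27 != t:

Transformed code:
k = record(items) * vals + record(items[24]) * 26
items = record(vals) * t // (record(vals != items) * items)
k = record(t) * t + (1 + 37)
k = record(k[k]) * 22 - record(t // vals) * (t // vals)
if items <= 33:
    print(t)
else:
    items = vals % items
for k in vals:
    log(items)
if 27 != t:
    k = t
    items = 22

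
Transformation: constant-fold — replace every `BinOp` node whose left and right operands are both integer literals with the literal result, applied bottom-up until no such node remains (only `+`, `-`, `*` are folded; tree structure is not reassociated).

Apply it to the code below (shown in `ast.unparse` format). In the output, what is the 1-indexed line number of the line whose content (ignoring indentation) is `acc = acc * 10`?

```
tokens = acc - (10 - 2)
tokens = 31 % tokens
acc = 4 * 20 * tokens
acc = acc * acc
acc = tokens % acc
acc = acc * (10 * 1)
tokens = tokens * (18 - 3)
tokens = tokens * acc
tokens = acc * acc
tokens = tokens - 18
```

6

Transformed code:
tokens = acc - 8
tokens = 31 % tokens
acc = 80 * tokens
acc = acc * acc
acc = tokens % acc
acc = acc * 10
tokens = tokens * 15
tokens = tokens * acc
tokens = acc * acc
tokens = tokens - 18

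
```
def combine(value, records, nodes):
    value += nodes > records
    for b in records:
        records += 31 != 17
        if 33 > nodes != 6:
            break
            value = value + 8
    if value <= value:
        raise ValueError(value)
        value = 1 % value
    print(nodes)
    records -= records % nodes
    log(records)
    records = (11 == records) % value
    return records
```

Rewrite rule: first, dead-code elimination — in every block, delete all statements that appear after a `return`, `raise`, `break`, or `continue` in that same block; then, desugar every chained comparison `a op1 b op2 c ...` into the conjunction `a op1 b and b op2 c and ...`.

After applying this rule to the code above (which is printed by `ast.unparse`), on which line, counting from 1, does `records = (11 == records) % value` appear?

12

Transformed code:
def combine(value, records, nodes):
    value += nodes > records
    for b in records:
        records += 31 != 17
        if 33 > nodes and nodes != 6:
            break
    if value <= value:
        raise ValueError(value)
    print(nodes)
    records -= records % nodes
    log(records)
    records = (11 == records) % value
    return records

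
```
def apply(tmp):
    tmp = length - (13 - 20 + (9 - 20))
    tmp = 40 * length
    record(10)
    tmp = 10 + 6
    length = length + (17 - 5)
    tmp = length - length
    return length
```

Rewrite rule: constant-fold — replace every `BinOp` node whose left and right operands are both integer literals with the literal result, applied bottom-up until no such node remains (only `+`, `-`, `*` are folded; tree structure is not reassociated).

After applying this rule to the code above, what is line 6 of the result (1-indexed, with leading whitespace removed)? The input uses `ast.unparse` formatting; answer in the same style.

Transformed code:
def apply(tmp):
    tmp = length - -18
    tmp = 40 * length
    record(10)
    tmp = 16
    length = length + 12
    tmp = length - length
    return length

length = length + 12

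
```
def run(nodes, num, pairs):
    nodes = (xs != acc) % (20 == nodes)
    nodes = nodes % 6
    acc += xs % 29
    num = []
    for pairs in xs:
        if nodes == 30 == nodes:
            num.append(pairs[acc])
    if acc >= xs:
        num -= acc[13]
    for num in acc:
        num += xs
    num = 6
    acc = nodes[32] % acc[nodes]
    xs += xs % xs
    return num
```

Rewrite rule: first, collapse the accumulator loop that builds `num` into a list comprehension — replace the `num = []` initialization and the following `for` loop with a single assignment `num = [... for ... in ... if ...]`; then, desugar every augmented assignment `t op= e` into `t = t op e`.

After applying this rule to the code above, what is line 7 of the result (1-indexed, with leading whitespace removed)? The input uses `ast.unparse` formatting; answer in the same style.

Transformed code:
def run(nodes, num, pairs):
    nodes = (xs != acc) % (20 == nodes)
    nodes = nodes % 6
    acc = acc + xs % 29
    num = [pairs[acc] for pairs in xs if nodes == 30 == nodes]
    if acc >= xs:
        num = num - acc[13]
    for num in acc:
        num = num + xs
    num = 6
    acc = nodes[32] % acc[nodes]
    xs = xs + xs % xs
    return num

num = num - acc[13]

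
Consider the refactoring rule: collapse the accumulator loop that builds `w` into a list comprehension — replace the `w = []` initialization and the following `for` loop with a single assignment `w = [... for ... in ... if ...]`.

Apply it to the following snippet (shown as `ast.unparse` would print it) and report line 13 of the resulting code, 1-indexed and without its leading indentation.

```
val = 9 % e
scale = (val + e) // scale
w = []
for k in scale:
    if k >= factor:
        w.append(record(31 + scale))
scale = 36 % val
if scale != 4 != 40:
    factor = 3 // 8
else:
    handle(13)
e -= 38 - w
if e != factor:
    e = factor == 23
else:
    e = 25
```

Transformed code:
val = 9 % e
scale = (val + e) // scale
w = [record(31 + scale) for k in scale if k >= factor]
scale = 36 % val
if scale != 4 != 40:
    factor = 3 // 8
else:
    handle(13)
e -= 38 - w
if e != factor:
    e = factor == 23
else:
    e = 25

e = 25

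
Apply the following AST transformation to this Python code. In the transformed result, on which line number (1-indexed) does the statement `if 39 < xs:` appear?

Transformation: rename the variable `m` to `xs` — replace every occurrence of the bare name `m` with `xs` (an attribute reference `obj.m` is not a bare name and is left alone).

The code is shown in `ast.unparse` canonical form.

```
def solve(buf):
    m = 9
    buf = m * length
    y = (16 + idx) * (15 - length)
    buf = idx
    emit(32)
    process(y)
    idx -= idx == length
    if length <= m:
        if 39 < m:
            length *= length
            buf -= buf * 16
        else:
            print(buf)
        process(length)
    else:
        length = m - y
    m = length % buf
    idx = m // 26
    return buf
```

Transformed code:
def solve(buf):
    xs = 9
    buf = xs * length
    y = (16 + idx) * (15 - length)
    buf = idx
    emit(32)
    process(y)
    idx -= idx == length
    if length <= xs:
        if 39 < xs:
            length *= length
            buf -= buf * 16
        else:
            print(buf)
        process(length)
    else:
        length = xs - y
    xs = length % buf
    idx = xs // 26
    return buf

10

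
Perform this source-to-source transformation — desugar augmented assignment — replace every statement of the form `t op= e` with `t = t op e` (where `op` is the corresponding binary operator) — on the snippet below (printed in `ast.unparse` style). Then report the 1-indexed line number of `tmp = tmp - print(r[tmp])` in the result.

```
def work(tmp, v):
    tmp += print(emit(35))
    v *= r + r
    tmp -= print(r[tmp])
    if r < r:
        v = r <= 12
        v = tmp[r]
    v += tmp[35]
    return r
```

4

Transformed code:
def work(tmp, v):
    tmp = tmp + print(emit(35))
    v = v * (r + r)
    tmp = tmp - print(r[tmp])
    if r < r:
        v = r <= 12
        v = tmp[r]
    v = v + tmp[35]
    return r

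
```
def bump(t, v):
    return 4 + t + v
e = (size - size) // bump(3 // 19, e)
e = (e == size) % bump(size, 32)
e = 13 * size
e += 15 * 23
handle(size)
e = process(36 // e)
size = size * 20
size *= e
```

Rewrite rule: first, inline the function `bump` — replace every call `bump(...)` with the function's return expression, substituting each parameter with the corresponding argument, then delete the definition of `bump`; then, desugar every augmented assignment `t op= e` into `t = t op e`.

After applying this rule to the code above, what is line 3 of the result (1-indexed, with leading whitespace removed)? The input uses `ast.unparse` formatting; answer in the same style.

e = 13 * size

Transformed code:
e = (size - size) // (4 + 3 // 19 + e)
e = (e == size) % (4 + size + 32)
e = 13 * size
e = e + 15 * 23
handle(size)
e = process(36 // e)
size = size * 20
size = size * e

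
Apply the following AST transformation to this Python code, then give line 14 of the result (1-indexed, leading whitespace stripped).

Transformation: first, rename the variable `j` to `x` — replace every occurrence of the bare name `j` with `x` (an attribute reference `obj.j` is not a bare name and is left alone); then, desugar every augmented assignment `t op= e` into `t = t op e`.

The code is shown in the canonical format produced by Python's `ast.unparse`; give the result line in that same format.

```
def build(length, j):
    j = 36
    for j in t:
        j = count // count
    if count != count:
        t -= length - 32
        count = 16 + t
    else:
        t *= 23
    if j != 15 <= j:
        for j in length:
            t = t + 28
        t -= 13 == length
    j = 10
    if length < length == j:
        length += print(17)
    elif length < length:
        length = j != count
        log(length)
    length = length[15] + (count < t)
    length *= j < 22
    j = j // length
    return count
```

x = 10

Transformed code:
def build(length, x):
    x = 36
    for x in t:
        x = count // count
    if count != count:
        t = t - (length - 32)
        count = 16 + t
    else:
        t = t * 23
    if x != 15 <= x:
        for x in length:
            t = t + 28
        t = t - (13 == length)
    x = 10
    if length < length == x:
        length = length + print(17)
    elif length < length:
        length = x != count
        log(length)
    length = length[15] + (count < t)
    length = length * (x < 22)
    x = x // length
    return count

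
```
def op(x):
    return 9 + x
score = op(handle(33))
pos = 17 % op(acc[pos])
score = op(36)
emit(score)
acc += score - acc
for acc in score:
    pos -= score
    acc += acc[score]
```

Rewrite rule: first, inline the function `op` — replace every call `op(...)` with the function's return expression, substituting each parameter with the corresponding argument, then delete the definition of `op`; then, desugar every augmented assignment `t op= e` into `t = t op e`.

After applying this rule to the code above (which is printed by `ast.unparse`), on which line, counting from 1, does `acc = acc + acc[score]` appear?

8

Transformed code:
score = 9 + handle(33)
pos = 17 % (9 + acc[pos])
score = 9 + 36
emit(score)
acc = acc + (score - acc)
for acc in score:
    pos = pos - score
    acc = acc + acc[score]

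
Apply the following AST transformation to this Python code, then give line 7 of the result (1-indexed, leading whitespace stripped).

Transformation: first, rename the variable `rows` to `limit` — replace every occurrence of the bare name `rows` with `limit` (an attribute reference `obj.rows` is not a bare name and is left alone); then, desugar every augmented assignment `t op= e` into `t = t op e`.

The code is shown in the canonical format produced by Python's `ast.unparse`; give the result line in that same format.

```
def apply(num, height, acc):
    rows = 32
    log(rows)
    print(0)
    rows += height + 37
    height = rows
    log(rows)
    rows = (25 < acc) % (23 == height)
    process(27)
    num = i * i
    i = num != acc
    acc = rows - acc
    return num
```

Transformed code:
def apply(num, height, acc):
    limit = 32
    log(limit)
    print(0)
    limit = limit + (height + 37)
    height = limit
    log(limit)
    limit = (25 < acc) % (23 == height)
    process(27)
    num = i * i
    i = num != acc
    acc = limit - acc
    return num

log(limit)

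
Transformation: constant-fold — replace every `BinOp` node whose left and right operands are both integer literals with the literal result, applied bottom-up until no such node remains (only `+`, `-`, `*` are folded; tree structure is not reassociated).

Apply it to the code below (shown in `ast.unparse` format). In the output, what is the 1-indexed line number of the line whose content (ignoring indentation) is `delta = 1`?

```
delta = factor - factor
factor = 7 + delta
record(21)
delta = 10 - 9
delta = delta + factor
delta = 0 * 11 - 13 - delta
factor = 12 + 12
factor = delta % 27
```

Transformed code:
delta = factor - factor
factor = 7 + delta
record(21)
delta = 1
delta = delta + factor
delta = -13 - delta
factor = 24
factor = delta % 27

4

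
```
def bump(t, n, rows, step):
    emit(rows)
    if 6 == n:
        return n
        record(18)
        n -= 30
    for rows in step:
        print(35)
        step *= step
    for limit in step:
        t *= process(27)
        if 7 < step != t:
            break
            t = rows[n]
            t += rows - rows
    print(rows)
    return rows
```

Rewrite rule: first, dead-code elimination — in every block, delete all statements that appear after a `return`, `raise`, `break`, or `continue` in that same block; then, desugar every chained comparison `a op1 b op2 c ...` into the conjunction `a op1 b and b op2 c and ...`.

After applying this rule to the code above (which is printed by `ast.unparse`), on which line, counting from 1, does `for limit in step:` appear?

8

Transformed code:
def bump(t, n, rows, step):
    emit(rows)
    if 6 == n:
        return n
    for rows in step:
        print(35)
        step *= step
    for limit in step:
        t *= process(27)
        if 7 < step and step != t:
            break
    print(rows)
    return rows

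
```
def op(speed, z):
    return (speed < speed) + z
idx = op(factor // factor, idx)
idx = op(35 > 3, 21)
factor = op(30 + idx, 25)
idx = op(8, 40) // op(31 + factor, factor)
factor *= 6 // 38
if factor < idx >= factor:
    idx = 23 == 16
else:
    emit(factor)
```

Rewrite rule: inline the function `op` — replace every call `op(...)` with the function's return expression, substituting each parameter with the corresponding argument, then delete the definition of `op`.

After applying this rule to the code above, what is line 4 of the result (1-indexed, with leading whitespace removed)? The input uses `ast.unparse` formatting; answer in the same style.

idx = ((8 < 8) + 40) // ((31 + factor < 31 + factor) + factor)

Transformed code:
idx = (factor // factor < factor // factor) + idx
idx = ((35 > 3) < (35 > 3)) + 21
factor = (30 + idx < 30 + idx) + 25
idx = ((8 < 8) + 40) // ((31 + factor < 31 + factor) + factor)
factor *= 6 // 38
if factor < idx >= factor:
    idx = 23 == 16
else:
    emit(factor)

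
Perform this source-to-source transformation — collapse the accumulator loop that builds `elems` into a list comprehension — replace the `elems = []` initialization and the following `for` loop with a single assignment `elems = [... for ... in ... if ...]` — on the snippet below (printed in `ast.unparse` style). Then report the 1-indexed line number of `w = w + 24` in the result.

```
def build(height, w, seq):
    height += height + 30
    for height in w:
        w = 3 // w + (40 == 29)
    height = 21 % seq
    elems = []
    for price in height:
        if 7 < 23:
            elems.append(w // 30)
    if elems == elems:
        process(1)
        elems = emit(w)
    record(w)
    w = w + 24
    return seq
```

Transformed code:
def build(height, w, seq):
    height += height + 30
    for height in w:
        w = 3 // w + (40 == 29)
    height = 21 % seq
    elems = [w // 30 for price in height if 7 < 23]
    if elems == elems:
        process(1)
        elems = emit(w)
    record(w)
    w = w + 24
    return seq

11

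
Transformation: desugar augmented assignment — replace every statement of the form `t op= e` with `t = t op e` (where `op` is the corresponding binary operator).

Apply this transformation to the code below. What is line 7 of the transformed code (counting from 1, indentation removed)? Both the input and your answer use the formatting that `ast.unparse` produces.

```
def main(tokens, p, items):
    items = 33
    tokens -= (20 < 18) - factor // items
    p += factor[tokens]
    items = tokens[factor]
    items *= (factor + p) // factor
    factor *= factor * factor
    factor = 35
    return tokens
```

factor = factor * (factor * factor)

Transformed code:
def main(tokens, p, items):
    items = 33
    tokens = tokens - ((20 < 18) - factor // items)
    p = p + factor[tokens]
    items = tokens[factor]
    items = items * ((factor + p) // factor)
    factor = factor * (factor * factor)
    factor = 35
    return tokens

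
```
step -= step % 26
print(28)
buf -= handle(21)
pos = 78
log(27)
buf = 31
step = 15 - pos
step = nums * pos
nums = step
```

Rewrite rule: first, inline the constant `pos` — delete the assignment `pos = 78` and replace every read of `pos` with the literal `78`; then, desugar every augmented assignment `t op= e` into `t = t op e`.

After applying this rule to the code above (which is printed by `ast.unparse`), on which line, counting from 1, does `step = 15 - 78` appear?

6

Transformed code:
step = step - step % 26
print(28)
buf = buf - handle(21)
log(27)
buf = 31
step = 15 - 78
step = nums * 78
nums = step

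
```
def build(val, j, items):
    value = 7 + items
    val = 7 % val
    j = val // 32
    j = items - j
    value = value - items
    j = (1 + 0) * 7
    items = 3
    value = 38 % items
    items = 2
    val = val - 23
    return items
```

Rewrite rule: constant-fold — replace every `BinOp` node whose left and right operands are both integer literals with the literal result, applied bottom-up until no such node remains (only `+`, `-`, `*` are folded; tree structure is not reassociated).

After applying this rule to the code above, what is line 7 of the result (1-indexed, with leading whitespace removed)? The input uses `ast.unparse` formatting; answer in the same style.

j = 7

Transformed code:
def build(val, j, items):
    value = 7 + items
    val = 7 % val
    j = val // 32
    j = items - j
    value = value - items
    j = 7
    items = 3
    value = 38 % items
    items = 2
    val = val - 23
    return items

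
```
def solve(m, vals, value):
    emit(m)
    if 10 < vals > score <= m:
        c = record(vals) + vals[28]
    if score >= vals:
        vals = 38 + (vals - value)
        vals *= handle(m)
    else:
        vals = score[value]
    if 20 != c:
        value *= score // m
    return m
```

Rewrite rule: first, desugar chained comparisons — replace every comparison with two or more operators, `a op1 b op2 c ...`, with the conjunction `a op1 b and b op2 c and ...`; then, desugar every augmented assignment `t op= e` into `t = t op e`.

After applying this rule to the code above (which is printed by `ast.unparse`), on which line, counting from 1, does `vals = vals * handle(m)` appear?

Transformed code:
def solve(m, vals, value):
    emit(m)
    if 10 < vals and vals > score and (score <= m):
        c = record(vals) + vals[28]
    if score >= vals:
        vals = 38 + (vals - value)
        vals = vals * handle(m)
    else:
        vals = score[value]
    if 20 != c:
        value = value * (score // m)
    return m

7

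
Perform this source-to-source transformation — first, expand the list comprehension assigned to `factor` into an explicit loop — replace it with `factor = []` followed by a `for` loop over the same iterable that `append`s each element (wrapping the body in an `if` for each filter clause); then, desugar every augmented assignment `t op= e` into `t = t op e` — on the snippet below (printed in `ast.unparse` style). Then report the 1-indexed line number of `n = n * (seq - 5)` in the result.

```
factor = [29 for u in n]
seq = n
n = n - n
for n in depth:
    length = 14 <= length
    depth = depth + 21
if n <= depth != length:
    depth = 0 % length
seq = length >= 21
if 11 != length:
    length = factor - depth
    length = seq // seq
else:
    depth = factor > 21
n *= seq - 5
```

17

Transformed code:
factor = []
for u in n:
    factor.append(29)
seq = n
n = n - n
for n in depth:
    length = 14 <= length
    depth = depth + 21
if n <= depth != length:
    depth = 0 % length
seq = length >= 21
if 11 != length:
    length = factor - depth
    length = seq // seq
else:
    depth = factor > 21
n = n * (seq - 5)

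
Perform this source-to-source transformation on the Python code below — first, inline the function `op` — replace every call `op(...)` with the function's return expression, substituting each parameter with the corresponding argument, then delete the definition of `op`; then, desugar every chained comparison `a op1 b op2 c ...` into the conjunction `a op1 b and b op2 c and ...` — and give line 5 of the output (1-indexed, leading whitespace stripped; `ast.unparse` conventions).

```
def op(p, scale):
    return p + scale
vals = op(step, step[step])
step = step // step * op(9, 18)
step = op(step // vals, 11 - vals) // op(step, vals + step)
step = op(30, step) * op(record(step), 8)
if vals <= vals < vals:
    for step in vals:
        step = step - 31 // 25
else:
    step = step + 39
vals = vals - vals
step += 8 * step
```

Transformed code:
vals = step + step[step]
step = step // step * (9 + 18)
step = (step // vals + (11 - vals)) // (step + (vals + step))
step = (30 + step) * (record(step) + 8)
if vals <= vals and vals < vals:
    for step in vals:
        step = step - 31 // 25
else:
    step = step + 39
vals = vals - vals
step += 8 * step

if vals <= vals and vals < vals:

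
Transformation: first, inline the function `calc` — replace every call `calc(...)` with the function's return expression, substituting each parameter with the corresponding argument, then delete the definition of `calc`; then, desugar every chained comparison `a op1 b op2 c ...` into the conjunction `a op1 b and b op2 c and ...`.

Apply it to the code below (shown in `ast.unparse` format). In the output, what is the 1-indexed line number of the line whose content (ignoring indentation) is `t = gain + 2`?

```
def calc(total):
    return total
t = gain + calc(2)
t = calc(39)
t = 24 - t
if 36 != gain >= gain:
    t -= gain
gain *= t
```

1

Transformed code:
t = gain + 2
t = 39
t = 24 - t
if 36 != gain and gain >= gain:
    t -= gain
gain *= t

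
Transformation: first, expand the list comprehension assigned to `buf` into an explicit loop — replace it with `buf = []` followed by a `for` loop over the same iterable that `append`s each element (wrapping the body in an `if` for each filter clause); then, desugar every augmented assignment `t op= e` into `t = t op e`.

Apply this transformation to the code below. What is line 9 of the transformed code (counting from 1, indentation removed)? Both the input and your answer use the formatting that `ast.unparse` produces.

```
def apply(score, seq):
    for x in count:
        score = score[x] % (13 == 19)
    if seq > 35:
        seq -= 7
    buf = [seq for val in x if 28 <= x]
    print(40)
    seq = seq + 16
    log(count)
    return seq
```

buf.append(seq)

Transformed code:
def apply(score, seq):
    for x in count:
        score = score[x] % (13 == 19)
    if seq > 35:
        seq = seq - 7
    buf = []
    for val in x:
        if 28 <= x:
            buf.append(seq)
    print(40)
    seq = seq + 16
    log(count)
    return seq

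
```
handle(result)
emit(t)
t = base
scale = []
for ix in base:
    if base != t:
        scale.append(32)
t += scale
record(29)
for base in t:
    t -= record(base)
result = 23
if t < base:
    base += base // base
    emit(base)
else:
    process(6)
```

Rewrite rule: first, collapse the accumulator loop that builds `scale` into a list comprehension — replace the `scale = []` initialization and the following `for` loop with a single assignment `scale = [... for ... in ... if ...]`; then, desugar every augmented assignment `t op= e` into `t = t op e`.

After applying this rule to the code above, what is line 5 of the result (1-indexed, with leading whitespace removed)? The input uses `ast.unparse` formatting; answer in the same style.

Transformed code:
handle(result)
emit(t)
t = base
scale = [32 for ix in base if base != t]
t = t + scale
record(29)
for base in t:
    t = t - record(base)
result = 23
if t < base:
    base = base + base // base
    emit(base)
else:
    process(6)

t = t + scale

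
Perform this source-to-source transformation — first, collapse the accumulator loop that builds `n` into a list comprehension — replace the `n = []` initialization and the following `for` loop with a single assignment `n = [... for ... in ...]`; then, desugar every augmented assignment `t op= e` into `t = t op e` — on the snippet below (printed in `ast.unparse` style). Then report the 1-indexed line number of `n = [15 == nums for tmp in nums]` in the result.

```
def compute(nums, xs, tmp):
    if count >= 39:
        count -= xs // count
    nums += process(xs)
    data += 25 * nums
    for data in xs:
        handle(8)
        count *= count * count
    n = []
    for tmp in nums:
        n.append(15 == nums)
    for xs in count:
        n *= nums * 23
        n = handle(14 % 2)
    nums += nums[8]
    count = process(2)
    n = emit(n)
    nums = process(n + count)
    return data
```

9

Transformed code:
def compute(nums, xs, tmp):
    if count >= 39:
        count = count - xs // count
    nums = nums + process(xs)
    data = data + 25 * nums
    for data in xs:
        handle(8)
        count = count * (count * count)
    n = [15 == nums for tmp in nums]
    for xs in count:
        n = n * (nums * 23)
        n = handle(14 % 2)
    nums = nums + nums[8]
    count = process(2)
    n = emit(n)
    nums = process(n + count)
    return data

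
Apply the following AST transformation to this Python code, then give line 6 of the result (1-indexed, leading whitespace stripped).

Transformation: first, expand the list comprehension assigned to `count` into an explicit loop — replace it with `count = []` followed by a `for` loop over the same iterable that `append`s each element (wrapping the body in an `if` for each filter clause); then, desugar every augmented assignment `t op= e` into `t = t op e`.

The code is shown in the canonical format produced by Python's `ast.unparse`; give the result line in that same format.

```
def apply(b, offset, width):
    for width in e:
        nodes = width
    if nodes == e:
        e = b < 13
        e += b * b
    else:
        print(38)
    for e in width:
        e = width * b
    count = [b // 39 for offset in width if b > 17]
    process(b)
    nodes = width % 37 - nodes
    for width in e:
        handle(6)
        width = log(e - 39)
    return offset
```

e = e + b * b

Transformed code:
def apply(b, offset, width):
    for width in e:
        nodes = width
    if nodes == e:
        e = b < 13
        e = e + b * b
    else:
        print(38)
    for e in width:
        e = width * b
    count = []
    for offset in width:
        if b > 17:
            count.append(b // 39)
    process(b)
    nodes = width % 37 - nodes
    for width in e:
        handle(6)
        width = log(e - 39)
    return offset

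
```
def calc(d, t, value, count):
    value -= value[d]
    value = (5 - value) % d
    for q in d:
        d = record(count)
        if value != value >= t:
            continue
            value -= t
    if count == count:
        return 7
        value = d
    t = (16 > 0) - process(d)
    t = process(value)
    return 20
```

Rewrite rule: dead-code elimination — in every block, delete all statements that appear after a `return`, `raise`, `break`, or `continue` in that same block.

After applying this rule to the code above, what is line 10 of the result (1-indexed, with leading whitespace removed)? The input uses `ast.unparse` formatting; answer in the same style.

Transformed code:
def calc(d, t, value, count):
    value -= value[d]
    value = (5 - value) % d
    for q in d:
        d = record(count)
        if value != value >= t:
            continue
    if count == count:
        return 7
    t = (16 > 0) - process(d)
    t = process(value)
    return 20

t = (16 > 0) - process(d)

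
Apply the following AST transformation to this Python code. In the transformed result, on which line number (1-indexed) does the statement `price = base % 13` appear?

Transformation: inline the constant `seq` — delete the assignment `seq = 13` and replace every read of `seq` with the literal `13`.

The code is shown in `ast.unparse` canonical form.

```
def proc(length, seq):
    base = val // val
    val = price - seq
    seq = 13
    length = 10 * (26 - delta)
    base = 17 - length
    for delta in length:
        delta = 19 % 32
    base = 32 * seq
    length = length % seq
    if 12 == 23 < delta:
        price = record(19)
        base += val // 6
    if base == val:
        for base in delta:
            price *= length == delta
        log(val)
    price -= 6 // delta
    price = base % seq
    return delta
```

18

Transformed code:
def proc(length, seq):
    base = val // val
    val = price - 13
    length = 10 * (26 - delta)
    base = 17 - length
    for delta in length:
        delta = 19 % 32
    base = 32 * 13
    length = length % 13
    if 12 == 23 < delta:
        price = record(19)
        base += val // 6
    if base == val:
        for base in delta:
            price *= length == delta
        log(val)
    price -= 6 // delta
    price = base % 13
    return delta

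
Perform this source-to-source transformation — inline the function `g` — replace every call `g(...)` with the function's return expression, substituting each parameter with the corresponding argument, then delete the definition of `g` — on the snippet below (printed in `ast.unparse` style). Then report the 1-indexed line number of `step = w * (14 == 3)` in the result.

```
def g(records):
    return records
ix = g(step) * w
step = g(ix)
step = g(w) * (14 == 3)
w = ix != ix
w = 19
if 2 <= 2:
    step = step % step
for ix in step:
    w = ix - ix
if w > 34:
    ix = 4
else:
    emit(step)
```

3

Transformed code:
ix = step * w
step = ix
step = w * (14 == 3)
w = ix != ix
w = 19
if 2 <= 2:
    step = step % step
for ix in step:
    w = ix - ix
if w > 34:
    ix = 4
else:
    emit(step)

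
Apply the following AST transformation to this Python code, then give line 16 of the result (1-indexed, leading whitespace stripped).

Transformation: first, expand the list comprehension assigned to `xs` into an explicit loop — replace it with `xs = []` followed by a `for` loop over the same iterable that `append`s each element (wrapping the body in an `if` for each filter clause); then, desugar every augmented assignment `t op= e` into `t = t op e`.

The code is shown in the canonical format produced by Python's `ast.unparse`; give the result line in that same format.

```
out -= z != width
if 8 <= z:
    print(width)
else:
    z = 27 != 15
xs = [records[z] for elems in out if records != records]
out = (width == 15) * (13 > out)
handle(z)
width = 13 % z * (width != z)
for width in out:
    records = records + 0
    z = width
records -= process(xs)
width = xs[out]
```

records = records - process(xs)

Transformed code:
out = out - (z != width)
if 8 <= z:
    print(width)
else:
    z = 27 != 15
xs = []
for elems in out:
    if records != records:
        xs.append(records[z])
out = (width == 15) * (13 > out)
handle(z)
width = 13 % z * (width != z)
for width in out:
    records = records + 0
    z = width
records = records - process(xs)
width = xs[out]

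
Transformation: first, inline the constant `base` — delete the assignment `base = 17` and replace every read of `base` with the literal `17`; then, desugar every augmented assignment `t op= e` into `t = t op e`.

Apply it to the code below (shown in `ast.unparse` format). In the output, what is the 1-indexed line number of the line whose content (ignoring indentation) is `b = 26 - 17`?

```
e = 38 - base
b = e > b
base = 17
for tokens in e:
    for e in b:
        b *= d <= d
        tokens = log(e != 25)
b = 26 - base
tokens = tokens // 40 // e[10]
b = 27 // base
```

Transformed code:
e = 38 - 17
b = e > b
for tokens in e:
    for e in b:
        b = b * (d <= d)
        tokens = log(e != 25)
b = 26 - 17
tokens = tokens // 40 // e[10]
b = 27 // 17

7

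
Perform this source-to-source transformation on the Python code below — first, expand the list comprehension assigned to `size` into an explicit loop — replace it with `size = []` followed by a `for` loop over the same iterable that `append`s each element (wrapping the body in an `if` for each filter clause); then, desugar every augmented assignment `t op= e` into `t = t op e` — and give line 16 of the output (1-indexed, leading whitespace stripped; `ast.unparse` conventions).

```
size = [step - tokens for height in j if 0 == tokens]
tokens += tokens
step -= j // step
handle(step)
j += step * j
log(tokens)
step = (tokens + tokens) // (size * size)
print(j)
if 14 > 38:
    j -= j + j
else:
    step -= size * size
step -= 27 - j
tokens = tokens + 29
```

Transformed code:
size = []
for height in j:
    if 0 == tokens:
        size.append(step - tokens)
tokens = tokens + tokens
step = step - j // step
handle(step)
j = j + step * j
log(tokens)
step = (tokens + tokens) // (size * size)
print(j)
if 14 > 38:
    j = j - (j + j)
else:
    step = step - size * size
step = step - (27 - j)
tokens = tokens + 29

step = step - (27 - j)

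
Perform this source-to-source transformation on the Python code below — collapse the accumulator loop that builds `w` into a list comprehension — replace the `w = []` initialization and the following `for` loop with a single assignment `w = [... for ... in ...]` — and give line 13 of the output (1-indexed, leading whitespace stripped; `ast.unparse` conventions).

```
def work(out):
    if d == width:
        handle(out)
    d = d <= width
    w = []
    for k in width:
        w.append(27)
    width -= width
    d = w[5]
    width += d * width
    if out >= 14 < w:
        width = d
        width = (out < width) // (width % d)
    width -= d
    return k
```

return k

Transformed code:
def work(out):
    if d == width:
        handle(out)
    d = d <= width
    w = [27 for k in width]
    width -= width
    d = w[5]
    width += d * width
    if out >= 14 < w:
        width = d
        width = (out < width) // (width % d)
    width -= d
    return k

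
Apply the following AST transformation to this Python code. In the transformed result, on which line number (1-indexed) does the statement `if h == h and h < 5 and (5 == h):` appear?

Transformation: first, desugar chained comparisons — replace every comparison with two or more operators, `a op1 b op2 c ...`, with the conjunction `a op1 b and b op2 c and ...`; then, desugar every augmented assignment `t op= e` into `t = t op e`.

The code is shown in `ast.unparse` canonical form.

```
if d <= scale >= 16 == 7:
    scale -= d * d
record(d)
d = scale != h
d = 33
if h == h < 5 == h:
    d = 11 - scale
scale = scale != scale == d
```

6

Transformed code:
if d <= scale and scale >= 16 and (16 == 7):
    scale = scale - d * d
record(d)
d = scale != h
d = 33
if h == h and h < 5 and (5 == h):
    d = 11 - scale
scale = scale != scale and scale == d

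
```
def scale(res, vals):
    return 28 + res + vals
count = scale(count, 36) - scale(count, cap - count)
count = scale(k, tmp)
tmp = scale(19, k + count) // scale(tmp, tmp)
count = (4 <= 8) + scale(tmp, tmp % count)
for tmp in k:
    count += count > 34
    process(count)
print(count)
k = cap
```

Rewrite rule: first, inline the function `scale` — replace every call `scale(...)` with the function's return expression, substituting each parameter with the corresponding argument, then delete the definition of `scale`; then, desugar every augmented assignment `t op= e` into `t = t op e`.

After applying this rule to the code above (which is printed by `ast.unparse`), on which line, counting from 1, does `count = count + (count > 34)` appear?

6

Transformed code:
count = 28 + count + 36 - (28 + count + (cap - count))
count = 28 + k + tmp
tmp = (28 + 19 + (k + count)) // (28 + tmp + tmp)
count = (4 <= 8) + (28 + tmp + tmp % count)
for tmp in k:
    count = count + (count > 34)
    process(count)
print(count)
k = cap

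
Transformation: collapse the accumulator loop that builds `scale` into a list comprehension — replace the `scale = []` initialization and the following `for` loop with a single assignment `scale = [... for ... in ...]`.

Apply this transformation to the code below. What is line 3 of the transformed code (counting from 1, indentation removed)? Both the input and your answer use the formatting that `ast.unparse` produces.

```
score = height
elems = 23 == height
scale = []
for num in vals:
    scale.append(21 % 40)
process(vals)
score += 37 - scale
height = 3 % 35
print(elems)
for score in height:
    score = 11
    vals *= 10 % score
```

Transformed code:
score = height
elems = 23 == height
scale = [21 % 40 for num in vals]
process(vals)
score += 37 - scale
height = 3 % 35
print(elems)
for score in height:
    score = 11
    vals *= 10 % score

scale = [21 % 40 for num in vals]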